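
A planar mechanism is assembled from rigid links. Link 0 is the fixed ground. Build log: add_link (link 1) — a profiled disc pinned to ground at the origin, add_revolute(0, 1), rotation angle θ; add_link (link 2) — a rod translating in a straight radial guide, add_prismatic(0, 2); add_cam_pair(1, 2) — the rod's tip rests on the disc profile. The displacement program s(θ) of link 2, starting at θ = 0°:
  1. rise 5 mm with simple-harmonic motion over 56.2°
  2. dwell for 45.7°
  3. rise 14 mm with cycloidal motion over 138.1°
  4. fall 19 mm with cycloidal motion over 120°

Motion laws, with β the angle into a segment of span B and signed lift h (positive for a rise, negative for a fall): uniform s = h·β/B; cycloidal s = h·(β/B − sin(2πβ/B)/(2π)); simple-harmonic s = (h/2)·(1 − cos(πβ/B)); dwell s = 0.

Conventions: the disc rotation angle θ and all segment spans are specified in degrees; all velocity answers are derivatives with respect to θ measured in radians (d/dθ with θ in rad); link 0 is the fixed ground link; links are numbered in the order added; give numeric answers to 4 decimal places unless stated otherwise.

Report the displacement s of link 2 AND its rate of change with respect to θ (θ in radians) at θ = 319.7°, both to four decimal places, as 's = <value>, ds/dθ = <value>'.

seg 1 [0°–56.2°] simple-harmonic, h=5: full span → s += 5 → s = 5.0000
seg 2 [56.2°–101.9°] dwell: s stays 5.0000
seg 3 [101.9°–240°] cycloidal, h=14: full span → s += 14 → s = 19.0000
seg 4 [240°–360°] cycloidal, h=-19: θ=319.7° here. β=79.7, B=120. -19·(0.6642 − sin(2π·0.6642)/(2π)) = -15.2139 → s = 3.7861
velocity in seg [240°–360°] (cycloidal), θ in radians: β = 79.7° = 1.3910 rad, B = 120° = 2.0944 rad; ds/dθ = (h/B)(1 − cos(2πβ/B)) = ((-19)/2.0944)(1 − cos(2π·0.6642)) = -13.730592 mm/rad

s = 3.7861, ds/dθ = -13.7306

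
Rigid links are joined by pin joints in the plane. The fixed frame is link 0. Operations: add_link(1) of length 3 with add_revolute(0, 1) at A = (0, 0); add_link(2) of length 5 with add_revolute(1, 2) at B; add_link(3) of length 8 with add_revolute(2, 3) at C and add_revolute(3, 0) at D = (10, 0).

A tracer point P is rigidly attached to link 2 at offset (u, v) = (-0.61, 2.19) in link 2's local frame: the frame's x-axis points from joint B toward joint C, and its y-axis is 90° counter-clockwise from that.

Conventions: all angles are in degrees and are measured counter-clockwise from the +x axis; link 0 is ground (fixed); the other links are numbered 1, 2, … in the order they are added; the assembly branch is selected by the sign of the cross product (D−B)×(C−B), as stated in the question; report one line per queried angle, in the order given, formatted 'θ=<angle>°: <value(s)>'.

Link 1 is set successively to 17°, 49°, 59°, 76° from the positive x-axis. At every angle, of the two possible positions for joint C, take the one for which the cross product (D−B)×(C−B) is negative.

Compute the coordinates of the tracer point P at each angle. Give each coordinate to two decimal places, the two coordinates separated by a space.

A=(0,0), D=(10.00,0)
θ=17°: B = A + 3.00·(cos17°, sin17°) = (2.8689, 0.8771)
θ=17°: |BD| = 7.1848
θ=17°: circle(B,5.00) ∩ circle(D,8.00): a=0.8784, h=4.9222
θ=17°:   candidates: C₊=(4.3416,5.6553) cross=35.365; C₋=(3.1398,-4.1155) cross=-35.365
θ=17°:   branch - wants cross < 0 → take C=(3.1398,-4.1155) (cross=-35.365)
θ=17°: ex = (C−B)/|BC| = (0.0542,-0.9985); ey = (0.9985,0.0542)
θ=17°: P = B + -0.61·ex + 2.19·ey = (5.0226,1.6049)
θ=49°: B = A + 3.00·(cos49°, sin49°) = (1.9682, 2.2641)
θ=49°: |BD| = 8.3448
θ=49°: circle(B,5.00) ∩ circle(D,8.00): a=1.8357, h=4.6508
θ=49°:   candidates: C₊=(4.9968,6.2425) cross=38.811; C₋=(2.4731,-2.7103) cross=-38.811
θ=49°:   branch - wants cross < 0 → take C=(2.4731,-2.7103) (cross=-38.811)
θ=49°: ex = (C−B)/|BC| = (0.1010,-0.9949); ey = (0.9949,0.1010)
θ=49°: P = B + -0.61·ex + 2.19·ey = (4.0854,3.0922)
θ=59°: B = A + 3.00·(cos59°, sin59°) = (1.5451, 2.5715)
θ=59°: |BD| = 8.8373
θ=59°: circle(B,5.00) ∩ circle(D,8.00): a=2.2121, h=4.4840
θ=59°:   candidates: C₊=(4.9663,6.2178) cross=39.627; C₋=(2.3567,-2.3622) cross=-39.627
θ=59°:   branch - wants cross < 0 → take C=(2.3567,-2.3622) (cross=-39.627)
θ=59°: ex = (C−B)/|BC| = (0.1623,-0.9867); ey = (0.9867,0.1623)
θ=59°: P = B + -0.61·ex + 2.19·ey = (3.6071,3.5289)
θ=76°: B = A + 3.00·(cos76°, sin76°) = (0.7258, 2.9109)
θ=76°: |BD| = 9.7203
θ=76°: circle(B,5.00) ∩ circle(D,8.00): a=2.8541, h=4.1054
θ=76°:   candidates: C₊=(4.6783,5.9732) cross=39.906; C₋=(2.2194,-1.8608) cross=-39.906
θ=76°:   branch - wants cross < 0 → take C=(2.2194,-1.8608) (cross=-39.906)
θ=76°: ex = (C−B)/|BC| = (0.2987,-0.9543); ey = (0.9543,0.2987)
θ=76°: P = B + -0.61·ex + 2.19·ey = (2.6335,4.1473)

θ=17°: 5.02 1.60
θ=49°: 4.09 3.09
θ=59°: 3.61 3.53
θ=76°: 2.63 4.15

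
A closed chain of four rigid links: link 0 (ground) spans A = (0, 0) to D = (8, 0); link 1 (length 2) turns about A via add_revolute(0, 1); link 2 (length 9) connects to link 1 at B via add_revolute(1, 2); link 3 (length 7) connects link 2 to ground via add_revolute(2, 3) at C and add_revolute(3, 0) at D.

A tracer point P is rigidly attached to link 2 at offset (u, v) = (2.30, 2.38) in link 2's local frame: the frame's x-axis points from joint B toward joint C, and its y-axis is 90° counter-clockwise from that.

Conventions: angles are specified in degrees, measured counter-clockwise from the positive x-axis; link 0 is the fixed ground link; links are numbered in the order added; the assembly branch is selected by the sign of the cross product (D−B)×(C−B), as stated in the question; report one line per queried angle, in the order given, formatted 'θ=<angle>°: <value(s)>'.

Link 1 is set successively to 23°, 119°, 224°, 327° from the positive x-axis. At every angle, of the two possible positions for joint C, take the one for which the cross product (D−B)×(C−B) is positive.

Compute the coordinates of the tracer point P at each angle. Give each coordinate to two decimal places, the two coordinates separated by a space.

A=(0,0), D=(8.00,0)
θ=23°: B = A + 2.00·(cos23°, sin23°) = (1.8410, 0.7815)
θ=23°: |BD| = 6.2084
θ=23°: circle(B,9.00) ∩ circle(D,7.00): a=5.6814, h=6.9801
θ=23°:   candidates: C₊=(8.3558,6.9910) cross=43.335; C₋=(6.5986,-6.8583) cross=-43.335
θ=23°:   branch + wants cross > 0 → take C=(8.3558,6.9910) (cross=43.335)
θ=23°: ex = (C−B)/|BC| = (0.7239,0.6899); ey = (-0.6899,0.7239)
θ=23°: P = B + 2.30·ex + 2.38·ey = (1.8638,4.0911)
θ=119°: B = A + 2.00·(cos119°, sin119°) = (-0.9696, 1.7492)
θ=119°: |BD| = 9.1386
θ=119°: circle(B,9.00) ∩ circle(D,7.00): a=6.3201, h=6.4075
θ=119°:   candidates: C₊=(6.4601,6.8285) cross=58.556; C₋=(4.0072,-5.7495) cross=-58.556
θ=119°:   branch + wants cross > 0 → take C=(6.4601,6.8285) (cross=58.556)
θ=119°: ex = (C−B)/|BC| = (0.8255,0.5644); ey = (-0.5644,0.8255)
θ=119°: P = B + 2.30·ex + 2.38·ey = (-0.4141,5.0120)
θ=224°: B = A + 2.00·(cos224°, sin224°) = (-1.4387, -1.3893)
θ=224°: |BD| = 9.5404
θ=224°: circle(B,9.00) ∩ circle(D,7.00): a=6.4473, h=6.2795
θ=224°:   candidates: C₊=(4.0254,5.7622) cross=59.909; C₋=(5.8543,-6.6630) cross=-59.909
θ=224°:   branch + wants cross > 0 → take C=(4.0254,5.7622) (cross=59.909)
θ=224°: ex = (C−B)/|BC| = (0.6071,0.7946); ey = (-0.7946,0.6071)
θ=224°: P = B + 2.30·ex + 2.38·ey = (-1.9335,1.8832)
θ=327°: B = A + 2.00·(cos327°, sin327°) = (1.6773, -1.0893)
θ=327°: |BD| = 6.4158
θ=327°: circle(B,9.00) ∩ circle(D,7.00): a=5.7017, h=6.9635
θ=327°:   candidates: C₊=(6.1140,6.7412) cross=44.676; C₋=(8.4786,-6.9836) cross=-44.676
θ=327°:   branch + wants cross > 0 → take C=(6.1140,6.7412) (cross=44.676)
θ=327°: ex = (C−B)/|BC| = (0.4930,0.8700); ey = (-0.8700,0.4930)
θ=327°: P = B + 2.30·ex + 2.38·ey = (0.7405,2.0851)

θ=23°: 1.86 4.09
θ=119°: -0.41 5.01
θ=224°: -1.93 1.88
θ=327°: 0.74 2.09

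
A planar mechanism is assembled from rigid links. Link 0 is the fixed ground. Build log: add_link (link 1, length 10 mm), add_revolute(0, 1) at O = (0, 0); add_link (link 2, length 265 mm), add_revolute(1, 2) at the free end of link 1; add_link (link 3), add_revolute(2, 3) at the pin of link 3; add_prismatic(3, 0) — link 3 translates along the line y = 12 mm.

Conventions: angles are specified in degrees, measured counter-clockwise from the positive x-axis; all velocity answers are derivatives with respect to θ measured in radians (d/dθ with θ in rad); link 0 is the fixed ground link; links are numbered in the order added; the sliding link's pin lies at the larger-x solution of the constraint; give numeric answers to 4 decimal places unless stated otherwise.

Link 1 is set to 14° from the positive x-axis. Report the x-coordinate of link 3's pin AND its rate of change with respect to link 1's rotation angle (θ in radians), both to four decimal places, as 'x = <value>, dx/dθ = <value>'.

geometry: r = 10 mm, L = 265 mm, e = 12 mm
crank pin P = (r cos θ, r sin θ) = (9.702957, 2.419219)
h = r sin θ − e = 2.419219 − 12 = -9.580781
x = r cos θ + √(L² − h²) = 9.702957 + 264.826752 = 274.529709
dx/dθ = −r sin θ − h·r cos θ/√(L² − h²) (θ in radians; h = -9.580781) = -2.068190

x = 274.5297, dx/dθ = -2.0682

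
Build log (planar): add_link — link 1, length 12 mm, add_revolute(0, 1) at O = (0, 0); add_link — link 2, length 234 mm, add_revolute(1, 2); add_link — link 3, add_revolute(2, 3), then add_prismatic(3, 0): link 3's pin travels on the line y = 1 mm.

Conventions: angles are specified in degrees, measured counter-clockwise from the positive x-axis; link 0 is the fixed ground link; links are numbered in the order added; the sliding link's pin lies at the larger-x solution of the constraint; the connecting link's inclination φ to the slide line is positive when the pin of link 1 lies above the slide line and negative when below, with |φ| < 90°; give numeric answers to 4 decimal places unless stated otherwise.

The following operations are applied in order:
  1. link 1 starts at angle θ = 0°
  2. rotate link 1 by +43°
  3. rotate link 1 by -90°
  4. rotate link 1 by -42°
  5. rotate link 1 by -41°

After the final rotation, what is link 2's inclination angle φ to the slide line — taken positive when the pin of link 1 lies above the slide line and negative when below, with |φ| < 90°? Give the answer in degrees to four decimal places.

geometry: r = 12 mm, L = 234 mm, e = 1 mm; θ starts at 0°
rotate link 1 by +43°: θ ← 0° +43° = 43°
rotate link 1 by -90°: θ ← 43° -90° = -47°
rotate link 1 by -42°: θ ← -47° -42° = -89°
rotate link 1 by -41°: θ ← -89° -41° = -130°
h = r sin θ − e = -9.192533 − 1 = -10.192533
sin φ = h / L = -10.192533 / 234 = -0.04355783
φ = arcsin(-0.04355783) = -2.496470°

-2.4965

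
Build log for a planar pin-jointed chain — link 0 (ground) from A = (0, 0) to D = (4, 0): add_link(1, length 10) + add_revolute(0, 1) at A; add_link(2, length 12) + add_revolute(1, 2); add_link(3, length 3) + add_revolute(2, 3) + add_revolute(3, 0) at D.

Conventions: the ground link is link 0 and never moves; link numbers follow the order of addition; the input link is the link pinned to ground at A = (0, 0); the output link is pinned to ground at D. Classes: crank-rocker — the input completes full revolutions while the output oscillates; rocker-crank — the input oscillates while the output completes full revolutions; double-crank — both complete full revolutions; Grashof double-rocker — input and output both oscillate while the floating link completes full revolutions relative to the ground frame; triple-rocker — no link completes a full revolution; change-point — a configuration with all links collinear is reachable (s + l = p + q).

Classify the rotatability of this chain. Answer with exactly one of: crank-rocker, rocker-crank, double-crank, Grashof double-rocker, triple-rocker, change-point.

lengths: ground=4, input=10, coupler=12, output=3
sorted: s=3 (shortest), l=12 (longest), p+q=14
s + l = 15 vs p + q = 14
s + l > p + q → non-Grashof → no link fully rotates → triple-rocker

triple-rocker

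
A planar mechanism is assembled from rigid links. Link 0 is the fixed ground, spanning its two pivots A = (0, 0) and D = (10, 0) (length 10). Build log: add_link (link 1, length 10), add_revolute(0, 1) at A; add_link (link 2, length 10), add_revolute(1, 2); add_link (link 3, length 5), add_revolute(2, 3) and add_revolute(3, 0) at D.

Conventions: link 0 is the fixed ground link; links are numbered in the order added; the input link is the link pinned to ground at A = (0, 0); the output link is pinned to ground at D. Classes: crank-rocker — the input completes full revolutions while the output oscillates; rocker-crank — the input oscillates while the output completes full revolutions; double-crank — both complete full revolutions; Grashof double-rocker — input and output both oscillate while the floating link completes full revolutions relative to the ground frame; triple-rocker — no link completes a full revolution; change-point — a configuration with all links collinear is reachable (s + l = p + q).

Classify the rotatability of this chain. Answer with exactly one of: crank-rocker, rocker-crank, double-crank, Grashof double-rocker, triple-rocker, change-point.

lengths: ground=10, input=10, coupler=10, output=5
sorted: s=5 (shortest), l=10 (longest), p+q=20
s + l = 15 vs p + q = 20
s + l < p + q (Grashof) with shortest = output link → rocker-crank

rocker-crank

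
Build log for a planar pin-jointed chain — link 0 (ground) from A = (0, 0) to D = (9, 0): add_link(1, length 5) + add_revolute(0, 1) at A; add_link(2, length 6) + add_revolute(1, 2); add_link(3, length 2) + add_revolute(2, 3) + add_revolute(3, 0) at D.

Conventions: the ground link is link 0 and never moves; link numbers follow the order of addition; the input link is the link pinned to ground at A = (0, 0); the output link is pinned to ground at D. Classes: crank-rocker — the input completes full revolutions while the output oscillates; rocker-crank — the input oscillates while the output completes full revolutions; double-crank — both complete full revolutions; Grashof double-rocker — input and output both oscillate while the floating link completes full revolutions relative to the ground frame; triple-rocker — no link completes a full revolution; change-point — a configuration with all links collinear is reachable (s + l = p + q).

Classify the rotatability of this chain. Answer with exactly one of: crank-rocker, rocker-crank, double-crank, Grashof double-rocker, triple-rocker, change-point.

lengths: ground=9, input=5, coupler=6, output=2
sorted: s=2 (shortest), l=9 (longest), p+q=11
s + l = 11 vs p + q = 11
s + l = p + q → change-point (collinear configuration reachable)

change-point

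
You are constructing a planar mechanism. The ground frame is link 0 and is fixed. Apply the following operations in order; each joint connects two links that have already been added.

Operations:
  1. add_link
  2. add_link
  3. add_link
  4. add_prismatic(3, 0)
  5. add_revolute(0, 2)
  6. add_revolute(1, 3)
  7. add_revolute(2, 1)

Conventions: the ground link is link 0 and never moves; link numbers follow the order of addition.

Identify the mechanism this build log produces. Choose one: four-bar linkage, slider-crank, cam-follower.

links: 4 (incl. ground); joints: 3 revolute, 1 prismatic, 0 higher (cam) pair, forming one closed loop
4 links, 3 revolutes + 1 prismatic in one loop → slider-crank

slider-crank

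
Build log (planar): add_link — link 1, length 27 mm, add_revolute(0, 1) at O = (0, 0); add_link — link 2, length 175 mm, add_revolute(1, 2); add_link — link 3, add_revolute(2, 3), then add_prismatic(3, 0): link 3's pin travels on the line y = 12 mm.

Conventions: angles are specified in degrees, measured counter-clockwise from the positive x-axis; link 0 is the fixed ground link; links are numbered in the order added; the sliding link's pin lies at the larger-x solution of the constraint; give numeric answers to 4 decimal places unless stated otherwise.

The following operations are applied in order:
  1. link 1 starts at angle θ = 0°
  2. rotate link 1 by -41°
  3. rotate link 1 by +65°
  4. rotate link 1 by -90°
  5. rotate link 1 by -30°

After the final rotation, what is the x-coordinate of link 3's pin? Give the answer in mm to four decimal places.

geometry: r = 27 mm, L = 175 mm, e = 12 mm; θ starts at 0°
rotate link 1 by -41°: θ ← 0° -41° = -41°
rotate link 1 by +65°: θ ← -41° +65° = 24°
rotate link 1 by -90°: θ ← 24° -90° = -66°
rotate link 1 by -30°: θ ← -66° -30° = -96°
crank pin P = (r cos θ, r sin θ) = (-2.822269, -26.852091)
h = r sin θ − e = -26.852091 − 12 = -38.852091
x = r cos θ + √(L² − h²) = -2.822269 + 170.632690 = 167.810422

167.8104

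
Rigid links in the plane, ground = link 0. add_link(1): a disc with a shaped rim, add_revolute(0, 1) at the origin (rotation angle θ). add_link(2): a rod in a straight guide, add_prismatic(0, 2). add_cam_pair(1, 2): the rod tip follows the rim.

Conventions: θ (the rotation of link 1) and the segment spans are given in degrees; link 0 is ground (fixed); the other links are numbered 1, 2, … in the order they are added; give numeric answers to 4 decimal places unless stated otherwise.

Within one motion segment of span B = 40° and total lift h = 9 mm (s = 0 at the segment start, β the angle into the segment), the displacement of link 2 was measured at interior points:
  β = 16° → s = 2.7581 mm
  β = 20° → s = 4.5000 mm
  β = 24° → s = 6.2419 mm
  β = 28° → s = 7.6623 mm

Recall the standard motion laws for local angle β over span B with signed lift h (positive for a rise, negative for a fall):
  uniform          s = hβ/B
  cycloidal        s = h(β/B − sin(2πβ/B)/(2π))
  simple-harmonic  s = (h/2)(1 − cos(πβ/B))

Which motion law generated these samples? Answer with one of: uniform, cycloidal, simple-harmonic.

candidates at β/B = r: uniform s = h·r (linear in β); cycloidal s = h·(r − sin(2πr)/(2π)); simple-harmonic s = (h/2)(1 − cos(πr))
β=16°: printed 2.7581 | uniform 3.6000, cycloidal 2.7581, simple-harmonic 3.1094
β=20°: printed 4.5000 | uniform 4.5000, cycloidal 4.5000, simple-harmonic 4.5000
β=24°: printed 6.2419 | uniform 5.4000, cycloidal 6.2419, simple-harmonic 5.8906
β=28°: printed 7.6623 | uniform 6.3000, cycloidal 7.6623, simple-harmonic 7.1450
only one law matches every sample → cycloidal

cycloidal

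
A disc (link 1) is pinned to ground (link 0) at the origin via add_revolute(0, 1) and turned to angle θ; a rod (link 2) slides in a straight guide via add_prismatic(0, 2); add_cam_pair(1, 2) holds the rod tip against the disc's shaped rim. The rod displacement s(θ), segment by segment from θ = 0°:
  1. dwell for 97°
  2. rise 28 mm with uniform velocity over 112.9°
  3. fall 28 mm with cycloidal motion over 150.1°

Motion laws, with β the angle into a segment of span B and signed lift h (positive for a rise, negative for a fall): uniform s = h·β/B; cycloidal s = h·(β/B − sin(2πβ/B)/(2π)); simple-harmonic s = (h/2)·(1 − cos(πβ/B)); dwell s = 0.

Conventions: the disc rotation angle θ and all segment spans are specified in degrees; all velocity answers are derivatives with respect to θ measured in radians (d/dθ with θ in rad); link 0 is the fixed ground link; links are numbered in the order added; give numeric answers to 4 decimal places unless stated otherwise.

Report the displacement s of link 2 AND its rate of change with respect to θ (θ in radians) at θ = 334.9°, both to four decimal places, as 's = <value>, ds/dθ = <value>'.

segment 1 (0° to 97°, dwell): s unchanged at 0.0000
segment 2 (97° to 209.9°, uniform, h = 28) is passed completely: s = 0.0000 + (28) = 28.0000
θ = 334.9° falls in segment 3 (209.9° to 360°, cycloidal, h = -28): β = 334.9 − 209.9 = 125°, B = 150.1°; Δs = -28·(0.8328 − sin(2π·0.8328)/(2π)) = -27.1848; s = 28.0000 − 27.1848 = 0.8152
velocity in seg [209.9°–360°] (cycloidal), θ in radians: β = 125° = 2.1817 rad, B = 150.1° = 2.6197 rad; ds/dθ = (h/B)(1 − cos(2πβ/B)) = ((-28)/2.6197)(1 − cos(2π·0.8328)) = -5.376364 mm/rad

s = 0.8152, ds/dθ = -5.3764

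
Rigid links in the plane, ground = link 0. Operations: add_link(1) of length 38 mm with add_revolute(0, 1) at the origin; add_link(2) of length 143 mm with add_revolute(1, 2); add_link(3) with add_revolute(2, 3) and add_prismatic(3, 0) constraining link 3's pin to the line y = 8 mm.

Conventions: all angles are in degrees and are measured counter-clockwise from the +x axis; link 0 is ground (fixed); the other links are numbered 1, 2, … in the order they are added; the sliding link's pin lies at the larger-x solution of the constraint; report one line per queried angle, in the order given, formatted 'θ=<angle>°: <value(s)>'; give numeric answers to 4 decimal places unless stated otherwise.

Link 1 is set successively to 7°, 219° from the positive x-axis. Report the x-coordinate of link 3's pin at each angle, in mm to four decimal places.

geometry: r = 38 mm, L = 143 mm, e = 8 mm
θ=7°: crank pin P = (r cos θ, r sin θ) = (37.716754, 4.631035)
θ=7°: h = r sin θ − e = 4.631035 − 8 = -3.368965
θ=7°: x = r cos θ + √(L² − h²) = 37.716754 + 142.960309 = 180.677063
θ=219°: crank pin P = (r cos θ, r sin θ) = (-29.531547, -23.914175)
θ=219°: h = r sin θ − e = -23.914175 − 8 = -31.914175
θ=219°: x = r cos θ + √(L² − h²) = -29.531547 + 139.393276 = 109.861730

θ=7°: 180.6771
θ=219°: 109.8617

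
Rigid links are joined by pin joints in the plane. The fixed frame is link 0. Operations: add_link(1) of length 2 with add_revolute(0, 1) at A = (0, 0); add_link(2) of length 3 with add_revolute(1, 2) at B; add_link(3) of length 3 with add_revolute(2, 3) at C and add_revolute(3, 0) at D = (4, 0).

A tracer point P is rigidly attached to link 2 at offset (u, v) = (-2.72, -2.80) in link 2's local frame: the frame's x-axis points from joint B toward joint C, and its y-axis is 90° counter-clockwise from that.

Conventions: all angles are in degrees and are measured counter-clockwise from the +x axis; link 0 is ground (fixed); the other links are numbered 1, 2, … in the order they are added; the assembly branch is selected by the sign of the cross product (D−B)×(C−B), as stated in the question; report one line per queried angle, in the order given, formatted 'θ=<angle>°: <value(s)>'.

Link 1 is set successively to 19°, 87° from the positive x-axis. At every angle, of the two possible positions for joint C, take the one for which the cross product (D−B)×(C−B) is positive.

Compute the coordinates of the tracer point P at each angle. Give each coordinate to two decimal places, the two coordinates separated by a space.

A=(0,0), D=(4.00,0)
θ=19°: B = A + 2.00·(cos19°, sin19°) = (1.8910, 0.6511)
θ=19°: |BD| = 2.2072
θ=19°: circle(B,3.00) ∩ circle(D,3.00): a=1.1036, h=2.7896
θ=19°:   candidates: C₊=(3.7685,2.9911) cross=6.157; C₋=(2.1226,-2.3399) cross=-6.157
θ=19°:   branch + wants cross > 0 → take C=(3.7685,2.9911) (cross=6.157)
θ=19°: ex = (C−B)/|BC| = (0.6258,0.7800); ey = (-0.7800,0.6258)
θ=19°: P = B + -2.72·ex + -2.80·ey = (2.3727,-3.2227)
θ=87°: B = A + 2.00·(cos87°, sin87°) = (0.1047, 1.9973)
θ=87°: |BD| = 4.3775
θ=87°: circle(B,3.00) ∩ circle(D,3.00): a=2.1888, h=2.0517
θ=87°:   candidates: C₊=(2.9884,2.8243) cross=8.981; C₋=(1.1163,-0.8270) cross=-8.981
θ=87°:   branch + wants cross > 0 → take C=(2.9884,2.8243) (cross=8.981)
θ=87°: ex = (C−B)/|BC| = (0.9612,0.2757); ey = (-0.2757,0.9612)
θ=87°: P = B + -2.72·ex + -2.80·ey = (-1.7380,-1.4441)

θ=19°: 2.37 -3.22
θ=87°: -1.74 -1.44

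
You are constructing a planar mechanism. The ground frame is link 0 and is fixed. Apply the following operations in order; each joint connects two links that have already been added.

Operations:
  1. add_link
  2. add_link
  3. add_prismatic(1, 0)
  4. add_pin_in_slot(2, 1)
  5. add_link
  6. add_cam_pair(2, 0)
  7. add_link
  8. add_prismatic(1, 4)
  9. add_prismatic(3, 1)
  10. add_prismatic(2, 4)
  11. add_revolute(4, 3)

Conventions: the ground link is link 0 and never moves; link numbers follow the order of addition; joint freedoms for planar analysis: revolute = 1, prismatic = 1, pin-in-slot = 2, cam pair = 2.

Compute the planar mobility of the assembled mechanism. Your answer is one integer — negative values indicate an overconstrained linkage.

L=1 J1=0 J2=0
add link → L=2 J1=0 J2=0
add link → L=3 J1=0 J2=0
P@1,0 dof=1 J1 → L=3 J1=1 J2=0
PS@2,1 dof=2 J2 → L=3 J1=1 J2=1
add link → L=4 J1=1 J2=1
C@2,0 dof=2 J2 → L=4 J1=1 J2=2
add link → L=5 J1=1 J2=2
P@1,4 dof=1 J1 → L=5 J1=2 J2=2
P@3,1 dof=1 J1 → L=5 J1=3 J2=2
P@2,4 dof=1 J1 → L=5 J1=4 J2=2
R@4,3 dof=1 J1 → L=5 J1=5 J2=2
M=3(L−1)−2J1−J2=3·4−2·5−2=0

M = 0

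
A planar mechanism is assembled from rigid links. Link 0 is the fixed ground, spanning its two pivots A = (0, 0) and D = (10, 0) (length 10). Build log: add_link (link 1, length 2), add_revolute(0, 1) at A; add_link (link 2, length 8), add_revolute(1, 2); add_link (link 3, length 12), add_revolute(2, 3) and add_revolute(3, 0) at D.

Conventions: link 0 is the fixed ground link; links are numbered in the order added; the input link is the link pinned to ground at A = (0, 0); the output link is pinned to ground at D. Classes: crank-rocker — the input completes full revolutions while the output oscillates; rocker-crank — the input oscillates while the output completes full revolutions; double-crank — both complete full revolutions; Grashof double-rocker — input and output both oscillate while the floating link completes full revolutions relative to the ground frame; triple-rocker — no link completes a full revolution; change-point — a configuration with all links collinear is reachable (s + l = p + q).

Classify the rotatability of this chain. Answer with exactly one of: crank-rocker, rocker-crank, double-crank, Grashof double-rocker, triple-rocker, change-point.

lengths: ground=10, input=2, coupler=8, output=12
sorted: s=2 (shortest), l=12 (longest), p+q=18
s + l = 14 vs p + q = 18
s + l < p + q (Grashof) with shortest = input link → crank-rocker

crank-rocker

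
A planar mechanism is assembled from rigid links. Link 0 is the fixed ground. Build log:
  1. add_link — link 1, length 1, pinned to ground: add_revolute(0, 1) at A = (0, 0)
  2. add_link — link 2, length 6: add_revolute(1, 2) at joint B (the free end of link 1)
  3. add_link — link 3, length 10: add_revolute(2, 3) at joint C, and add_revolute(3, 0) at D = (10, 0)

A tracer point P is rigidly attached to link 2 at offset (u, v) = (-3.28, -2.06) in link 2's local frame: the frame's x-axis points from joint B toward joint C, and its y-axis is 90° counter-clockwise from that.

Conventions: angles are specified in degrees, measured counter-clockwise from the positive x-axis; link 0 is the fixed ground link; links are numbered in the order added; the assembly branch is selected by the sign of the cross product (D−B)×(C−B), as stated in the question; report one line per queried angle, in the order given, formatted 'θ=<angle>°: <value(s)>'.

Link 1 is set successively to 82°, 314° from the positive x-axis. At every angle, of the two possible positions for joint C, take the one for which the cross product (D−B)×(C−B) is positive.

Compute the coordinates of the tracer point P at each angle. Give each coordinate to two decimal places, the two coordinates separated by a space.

A=(0,0), D=(10.00,0)
θ=82°: B = A + 1.00·(cos82°, sin82°) = (0.1392, 0.9903)
θ=82°: |BD| = 9.9104
θ=82°: circle(B,6.00) ∩ circle(D,10.00): a=1.7263, h=5.7463
θ=82°:   candidates: C₊=(2.4310,6.5353) cross=56.948; C₋=(1.2826,-4.8998) cross=-56.948
θ=82°:   branch + wants cross > 0 → take C=(2.4310,6.5353) (cross=56.948)
θ=82°: ex = (C−B)/|BC| = (0.3820,0.9242); ey = (-0.9242,0.3820)
θ=82°: P = B + -3.28·ex + -2.06·ey = (0.7901,-2.8279)
θ=314°: B = A + 1.00·(cos314°, sin314°) = (0.6947, -0.7193)
θ=314°: |BD| = 9.3331
θ=314°: circle(B,6.00) ∩ circle(D,10.00): a=1.2379, h=5.8709
θ=314°:   candidates: C₊=(1.4764,5.2295) cross=54.794; C₋=(2.3814,-6.4774) cross=-54.794
θ=314°:   branch + wants cross > 0 → take C=(1.4764,5.2295) (cross=54.794)
θ=314°: ex = (C−B)/|BC| = (0.1303,0.9915); ey = (-0.9915,0.1303)
θ=314°: P = B + -3.28·ex + -2.06·ey = (2.3098,-4.2398)

θ=82°: 0.79 -2.83
θ=314°: 2.31 -4.24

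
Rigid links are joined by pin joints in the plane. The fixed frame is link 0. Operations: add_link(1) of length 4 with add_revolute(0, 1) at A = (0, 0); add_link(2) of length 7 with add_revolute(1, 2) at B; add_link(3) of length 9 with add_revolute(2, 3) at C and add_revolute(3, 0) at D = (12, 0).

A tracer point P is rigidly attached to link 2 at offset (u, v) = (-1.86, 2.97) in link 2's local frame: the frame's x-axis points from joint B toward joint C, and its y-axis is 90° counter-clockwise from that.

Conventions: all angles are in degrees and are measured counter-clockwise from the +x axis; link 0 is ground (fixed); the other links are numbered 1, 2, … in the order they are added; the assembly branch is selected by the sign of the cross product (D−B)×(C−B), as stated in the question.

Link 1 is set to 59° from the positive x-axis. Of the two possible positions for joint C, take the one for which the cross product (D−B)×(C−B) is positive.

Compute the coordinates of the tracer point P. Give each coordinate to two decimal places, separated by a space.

A=(0,0), D=(12.00,0)
B = A + 4.00·(cos59°, sin59°) = (2.0602, 3.4287)
|BD| = 10.5146
circle(B,7.00) ∩ circle(D,9.00): a=3.7356, h=5.9199
  candidates: C₊=(7.5220,7.8069) cross=62.245; C₋=(3.6611,-3.3858) cross=-62.245
  branch + wants cross > 0 → take C=(7.5220,7.8069) (cross=62.245)
ex = (C−B)/|BC| = (0.7803,0.6255); ey = (-0.6255,0.7803)
P = B + -1.86·ex + 2.97·ey = (-1.2487,4.5827)

-1.25 4.58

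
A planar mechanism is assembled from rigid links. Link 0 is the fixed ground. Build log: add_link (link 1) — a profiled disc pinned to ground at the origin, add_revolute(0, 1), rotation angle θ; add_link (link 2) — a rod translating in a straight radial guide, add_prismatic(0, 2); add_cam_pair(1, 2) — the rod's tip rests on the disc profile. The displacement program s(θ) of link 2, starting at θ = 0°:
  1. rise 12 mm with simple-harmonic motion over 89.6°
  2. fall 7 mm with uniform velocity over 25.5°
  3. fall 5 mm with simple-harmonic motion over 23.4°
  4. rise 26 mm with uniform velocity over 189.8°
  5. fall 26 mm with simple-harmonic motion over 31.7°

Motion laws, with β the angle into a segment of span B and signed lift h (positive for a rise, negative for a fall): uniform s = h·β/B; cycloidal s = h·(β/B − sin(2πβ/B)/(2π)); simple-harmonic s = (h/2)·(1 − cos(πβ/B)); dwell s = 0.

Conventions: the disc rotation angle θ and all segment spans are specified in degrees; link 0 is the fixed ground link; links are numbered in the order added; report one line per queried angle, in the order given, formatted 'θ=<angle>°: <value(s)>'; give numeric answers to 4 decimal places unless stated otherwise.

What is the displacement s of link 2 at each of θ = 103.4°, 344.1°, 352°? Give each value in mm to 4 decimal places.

seg 1 [0°–89.6°] simple-harmonic, h=12: full span → s += 12 → s = 12.0000
seg 2 [89.6°–115.1°] uniform, h=-7: θ=103.4° here. β=13.8, B=25.5. -7·13.8/25.5 = -3.7882 → s = 8.2118
seg 2 [89.6°–115.1°] uniform, h=-7: full span → s += -7 → s = 5.0000
seg 3 [115.1°–138.5°] simple-harmonic, h=-5: full span → s += -5 → s = 0.0000
seg 4 [138.5°–328.3°] uniform, h=26: full span → s += 26 → s = 26.0000
seg 5 [328.3°–360°] simple-harmonic, h=-26: θ=344.1° here. β=15.8, B=31.7. -26/2·(1 − cos(π·0.4984)) = -12.9356 → s = 13.0644
seg 5 [328.3°–360°] simple-harmonic, h=-26: θ=352° here. β=23.7, B=31.7. -26/2·(1 − cos(π·0.7476)) = -22.1238 → s = 3.8762

θ=103.4°: 8.2118
θ=344.1°: 13.0644
θ=352°: 3.8762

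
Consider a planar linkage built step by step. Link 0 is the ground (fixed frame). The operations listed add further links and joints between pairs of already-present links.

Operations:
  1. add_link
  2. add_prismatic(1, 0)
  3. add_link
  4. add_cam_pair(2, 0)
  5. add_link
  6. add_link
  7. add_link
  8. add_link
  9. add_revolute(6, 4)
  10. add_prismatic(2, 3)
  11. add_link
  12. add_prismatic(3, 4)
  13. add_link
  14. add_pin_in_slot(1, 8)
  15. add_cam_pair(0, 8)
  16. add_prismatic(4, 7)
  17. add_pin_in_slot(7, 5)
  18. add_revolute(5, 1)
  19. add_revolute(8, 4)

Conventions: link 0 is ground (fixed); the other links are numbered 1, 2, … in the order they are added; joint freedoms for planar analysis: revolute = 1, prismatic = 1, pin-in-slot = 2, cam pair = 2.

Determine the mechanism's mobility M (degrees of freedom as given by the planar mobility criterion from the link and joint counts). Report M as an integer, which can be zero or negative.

link 0 = ground. State L|J1|J2 = 1|0|0
+link1  2|0|0
P(1,0) f=1→J1  2|1|0
+link2  3|1|0
C(2,0) f=2→J2  3|1|1
+link3  4|1|1
+link4  5|1|1
+link5  6|1|1
+link6  7|1|1
R(6,4) f=1→J1  7|2|1
P(2,3) f=1→J1  7|3|1
+link7  8|3|1
P(3,4) f=1→J1  8|4|1
+link8  9|4|1
PS(1,8) f=2→J2  9|4|2
C(0,8) f=2→J2  9|4|3
P(4,7) f=1→J1  9|5|3
PS(7,5) f=2→J2  9|5|4
R(5,1) f=1→J1  9|6|4
R(8,4) f=1→J1  9|7|4
M = 3(9−1)−2·7−4 = 24−14−4 = 6

M = 6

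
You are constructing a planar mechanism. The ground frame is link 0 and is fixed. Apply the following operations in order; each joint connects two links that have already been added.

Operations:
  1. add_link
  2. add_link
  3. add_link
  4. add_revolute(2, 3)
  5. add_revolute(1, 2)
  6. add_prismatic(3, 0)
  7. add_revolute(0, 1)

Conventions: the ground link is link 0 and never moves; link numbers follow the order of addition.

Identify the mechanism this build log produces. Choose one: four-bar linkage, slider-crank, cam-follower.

links: 4 (incl. ground); joints: 3 revolute, 1 prismatic, 0 higher (cam) pair, forming one closed loop
4 links, 3 revolutes + 1 prismatic in one loop → slider-crank

slider-crank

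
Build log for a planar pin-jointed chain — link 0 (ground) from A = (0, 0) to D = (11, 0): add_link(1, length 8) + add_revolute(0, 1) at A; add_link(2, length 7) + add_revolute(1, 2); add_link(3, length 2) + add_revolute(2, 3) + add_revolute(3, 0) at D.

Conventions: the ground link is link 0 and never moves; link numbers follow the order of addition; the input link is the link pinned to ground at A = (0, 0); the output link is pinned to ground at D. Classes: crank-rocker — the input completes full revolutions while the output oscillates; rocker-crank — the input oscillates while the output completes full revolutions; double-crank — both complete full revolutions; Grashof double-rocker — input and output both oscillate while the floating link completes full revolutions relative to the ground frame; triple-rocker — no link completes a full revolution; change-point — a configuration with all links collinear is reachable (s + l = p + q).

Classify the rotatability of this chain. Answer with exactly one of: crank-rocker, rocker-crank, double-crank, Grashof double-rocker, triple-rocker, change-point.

lengths: ground=11, input=8, coupler=7, output=2
sorted: s=2 (shortest), l=11 (longest), p+q=15
s + l = 13 vs p + q = 15
s + l < p + q (Grashof) with shortest = output link → rocker-crank

rocker-crank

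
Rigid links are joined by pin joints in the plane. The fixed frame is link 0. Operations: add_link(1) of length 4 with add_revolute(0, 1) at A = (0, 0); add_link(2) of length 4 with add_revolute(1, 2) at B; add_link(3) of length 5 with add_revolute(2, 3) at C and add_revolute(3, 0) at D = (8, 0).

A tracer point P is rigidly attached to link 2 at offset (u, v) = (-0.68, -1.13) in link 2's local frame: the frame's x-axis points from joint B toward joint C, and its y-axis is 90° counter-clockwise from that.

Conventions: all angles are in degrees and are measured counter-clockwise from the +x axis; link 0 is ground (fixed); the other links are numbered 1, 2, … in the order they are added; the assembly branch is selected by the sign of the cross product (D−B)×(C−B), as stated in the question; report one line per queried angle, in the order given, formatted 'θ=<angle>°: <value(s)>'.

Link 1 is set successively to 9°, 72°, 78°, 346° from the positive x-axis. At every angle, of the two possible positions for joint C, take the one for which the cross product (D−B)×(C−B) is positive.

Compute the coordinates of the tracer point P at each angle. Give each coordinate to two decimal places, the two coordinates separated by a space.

A=(0,0), D=(8.00,0)
θ=9°: B = A + 4.00·(cos9°, sin9°) = (3.9508, 0.6257)
θ=9°: |BD| = 4.0973
θ=9°: circle(B,4.00) ∩ circle(D,5.00): a=0.9504, h=3.8855
θ=9°:   candidates: C₊=(5.4834,4.3205) cross=15.920; C₋=(4.2966,-3.3593) cross=-15.920
θ=9°:   branch + wants cross > 0 → take C=(5.4834,4.3205) (cross=15.920)
θ=9°: ex = (C−B)/|BC| = (0.3832,0.9237); ey = (-0.9237,0.3832)
θ=9°: P = B + -0.68·ex + -1.13·ey = (4.7340,-0.4353)
θ=72°: B = A + 4.00·(cos72°, sin72°) = (1.2361, 3.8042)
θ=72°: |BD| = 7.7603
θ=72°: circle(B,4.00) ∩ circle(D,5.00): a=3.3003, h=2.2601
θ=72°:   candidates: C₊=(5.2205,4.1563) cross=17.539; C₋=(3.0047,0.2165) cross=-17.539
θ=72°:   branch + wants cross > 0 → take C=(5.2205,4.1563) (cross=17.539)
θ=72°: ex = (C−B)/|BC| = (0.9961,0.0880); ey = (-0.0880,0.9961)
θ=72°: P = B + -0.68·ex + -1.13·ey = (0.6582,2.6188)
θ=78°: B = A + 4.00·(cos78°, sin78°) = (0.8316, 3.9126)
θ=78°: |BD| = 8.1666
θ=78°: circle(B,4.00) ∩ circle(D,5.00): a=3.5323, h=1.8770
θ=78°:   candidates: C₊=(4.8314,3.8678) cross=15.328; C₋=(3.0329,0.5728) cross=-15.328
θ=78°:   branch + wants cross > 0 → take C=(4.8314,3.8678) (cross=15.328)
θ=78°: ex = (C−B)/|BC| = (0.9999,-0.0112); ey = (0.0112,0.9999)
θ=78°: P = B + -0.68·ex + -1.13·ey = (0.1390,2.7903)
θ=346°: B = A + 4.00·(cos346°, sin346°) = (3.8812, -0.9677)
θ=346°: |BD| = 4.2310
θ=346°: circle(B,4.00) ∩ circle(D,5.00): a=1.0519, h=3.8592
θ=346°:   candidates: C₊=(4.0225,3.0298) cross=16.328; C₋=(5.7879,-4.4840) cross=-16.328
θ=346°:   branch + wants cross > 0 → take C=(4.0225,3.0298) (cross=16.328)
θ=346°: ex = (C−B)/|BC| = (0.0353,0.9994); ey = (-0.9994,0.0353)
θ=346°: P = B + -0.68·ex + -1.13·ey = (4.9864,-1.6872)

θ=9°: 4.73 -0.44
θ=72°: 0.66 2.62
θ=78°: 0.14 2.79
θ=346°: 4.99 -1.69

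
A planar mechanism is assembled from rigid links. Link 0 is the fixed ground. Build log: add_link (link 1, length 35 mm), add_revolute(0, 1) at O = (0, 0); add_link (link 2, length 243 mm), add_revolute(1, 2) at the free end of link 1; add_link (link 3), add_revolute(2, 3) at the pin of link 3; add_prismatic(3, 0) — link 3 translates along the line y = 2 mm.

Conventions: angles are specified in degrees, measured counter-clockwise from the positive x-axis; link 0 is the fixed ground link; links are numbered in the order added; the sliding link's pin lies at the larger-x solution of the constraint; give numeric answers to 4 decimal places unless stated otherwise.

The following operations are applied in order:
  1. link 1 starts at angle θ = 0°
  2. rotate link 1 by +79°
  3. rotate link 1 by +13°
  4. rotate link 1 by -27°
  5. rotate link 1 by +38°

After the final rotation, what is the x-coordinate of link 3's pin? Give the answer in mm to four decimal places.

geometry: r = 35 mm, L = 243 mm, e = 2 mm; θ starts at 0°
rotate link 1 by +79°: θ ← 0° +79° = 79°
rotate link 1 by +13°: θ ← 79° +13° = 92°
rotate link 1 by -27°: θ ← 92° -27° = 65°
rotate link 1 by +38°: θ ← 65° +38° = 103°
crank pin P = (r cos θ, r sin θ) = (-7.873287, 34.102952)
h = r sin θ − e = 34.102952 − 2 = 32.102952
x = r cos θ + √(L² − h²) = -7.873287 + 240.870090 = 232.996804

232.9968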